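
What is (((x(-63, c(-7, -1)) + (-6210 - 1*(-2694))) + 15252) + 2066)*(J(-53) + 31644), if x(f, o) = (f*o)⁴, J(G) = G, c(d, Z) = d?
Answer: 1194862386092333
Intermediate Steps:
x(f, o) = f⁴*o⁴
(((x(-63, c(-7, -1)) + (-6210 - 1*(-2694))) + 15252) + 2066)*(J(-53) + 31644) = ((((-63)⁴*(-7)⁴ + (-6210 - 1*(-2694))) + 15252) + 2066)*(-53 + 31644) = (((15752961*2401 + (-6210 + 2694)) + 15252) + 2066)*31591 = (((37822859361 - 3516) + 15252) + 2066)*31591 = ((37822855845 + 15252) + 2066)*31591 = (37822871097 + 2066)*31591 = 37822873163*31591 = 1194862386092333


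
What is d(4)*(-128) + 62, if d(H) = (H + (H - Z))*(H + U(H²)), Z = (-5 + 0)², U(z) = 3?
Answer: 15294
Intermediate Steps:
Z = 25 (Z = (-5)² = 25)
d(H) = (-25 + 2*H)*(3 + H) (d(H) = (H + (H - 1*25))*(H + 3) = (H + (H - 25))*(3 + H) = (H + (-25 + H))*(3 + H) = (-25 + 2*H)*(3 + H))
d(4)*(-128) + 62 = (-75 - 19*4 + 2*4²)*(-128) + 62 = (-75 - 76 + 2*16)*(-128) + 62 = (-75 - 76 + 32)*(-128) + 62 = -119*(-128) + 62 = 15232 + 62 = 15294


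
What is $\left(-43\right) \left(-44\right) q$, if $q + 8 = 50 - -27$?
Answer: $130548$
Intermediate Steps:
$q = 69$ ($q = -8 + \left(50 - -27\right) = -8 + \left(50 + 27\right) = -8 + 77 = 69$)
$\left(-43\right) \left(-44\right) q = \left(-43\right) \left(-44\right) 69 = 1892 \cdot 69 = 130548$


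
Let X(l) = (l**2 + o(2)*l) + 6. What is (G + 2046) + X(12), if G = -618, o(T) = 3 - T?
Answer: 1590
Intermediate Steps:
X(l) = 6 + l + l**2 (X(l) = (l**2 + (3 - 1*2)*l) + 6 = (l**2 + (3 - 2)*l) + 6 = (l**2 + 1*l) + 6 = (l**2 + l) + 6 = (l + l**2) + 6 = 6 + l + l**2)
(G + 2046) + X(12) = (-618 + 2046) + (6 + 12 + 12**2) = 1428 + (6 + 12 + 144) = 1428 + 162 = 1590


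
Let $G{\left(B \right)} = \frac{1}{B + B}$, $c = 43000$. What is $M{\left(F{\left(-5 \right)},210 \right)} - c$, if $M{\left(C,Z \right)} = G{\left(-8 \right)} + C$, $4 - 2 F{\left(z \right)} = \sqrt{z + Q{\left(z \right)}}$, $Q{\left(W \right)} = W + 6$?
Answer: $- \frac{687969}{16} - i \approx -42998.0 - 1.0 i$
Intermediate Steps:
$G{\left(B \right)} = \frac{1}{2 B}$
$Q{\left(W \right)} = 6 + W$
$F{\left(z \right)} = 2 - \frac{\sqrt{6 + 2 z}}{2}$ ($F{\left(z \right)} = 2 - \frac{\sqrt{z + \left(6 + z\right)}}{2} = 2 - \frac{\sqrt{6 + 2 z}}{2}$)
$M{\left(C,Z \right)} = - \frac{1}{16} + C$ ($M{\left(C,Z \right)} = \frac{1}{2 \left(-8\right)} + C = \frac{1}{2} \left(- \frac{1}{8}\right) + C = - \frac{1}{16} + C$)
$M{\left(F{\left(-5 \right)},210 \right)} - c = \left(- \frac{1}{16} + \left(2 - \frac{\sqrt{6 + 2 \left(-5\right)}}{2}\right)\right) - 43000 = \left(- \frac{1}{16} + \left(2 - \frac{\sqrt{6 - 10}}{2}\right)\right) - 43000 = \left(- \frac{1}{16} + \left(2 - \frac{\sqrt{-4}}{2}\right)\right) - 43000 = \left(- \frac{1}{16} + \left(2 - \frac{2 i}{2}\right)\right) - 43000 = \left(- \frac{1}{16} + \left(2 - i\right)\right) - 43000 = \left(\frac{31}{16} - i\right) - 43000 = - \frac{687969}{16} - i$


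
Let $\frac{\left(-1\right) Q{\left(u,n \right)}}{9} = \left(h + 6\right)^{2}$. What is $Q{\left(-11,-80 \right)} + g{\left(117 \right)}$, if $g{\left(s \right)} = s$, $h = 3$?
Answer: $-612$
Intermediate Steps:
$Q{\left(u,n \right)} = -729$ ($Q{\left(u,n \right)} = - 9 \left(3 + 6\right)^{2} = - 9 \cdot 9^{2} = \left(-9\right) 81 = -729$)
$Q{\left(-11,-80 \right)} + g{\left(117 \right)} = -729 + 117 = -612$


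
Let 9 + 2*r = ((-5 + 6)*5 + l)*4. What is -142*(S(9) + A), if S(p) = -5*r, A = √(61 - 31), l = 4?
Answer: 9585 - 142*√30 ≈ 8807.2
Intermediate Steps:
r = 27/2 (r = -9/2 + (((-5 + 6)*5 + 4)*4)/2 = -9/2 + ((1*5 + 4)*4)/2 = -9/2 + ((5 + 4)*4)/2 = -9/2 + (9*4)/2 = -9/2 + (½)*36 = -9/2 + 18 = 27/2 ≈ 13.500)
A = √30 ≈ 5.4772
S(p) = -135/2 (S(p) = -5*27/2 = -135/2)
-142*(S(9) + A) = -142*(-135/2 + √30) = 9585 - 142*√30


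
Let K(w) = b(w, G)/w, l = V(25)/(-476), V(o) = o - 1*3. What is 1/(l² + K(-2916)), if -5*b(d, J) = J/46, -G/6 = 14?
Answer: 1582916580/3183091 ≈ 497.29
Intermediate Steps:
G = -84 (G = -6*14 = -84)
V(o) = -3 + o (V(o) = o - 3 = -3 + o)
l = -11/238 (l = (-3 + 25)/(-476) = 22*(-1/476) = -11/238 ≈ -0.046219)
b(d, J) = -J/230 (b(d, J) = -J/(5*46) = -J/230)
K(w) = 42/(115*w) (K(w) = (-1/230*(-84))/w = 42/(115*w))
1/(l² + K(-2916)) = 1/((-11/238)² + (42/115)/(-2916)) = 1/(121/56644 + (42/115)*(-1/2916)) = 1/(121/56644 - 7/55890) = 1/(3183091/1582916580) = 1582916580/3183091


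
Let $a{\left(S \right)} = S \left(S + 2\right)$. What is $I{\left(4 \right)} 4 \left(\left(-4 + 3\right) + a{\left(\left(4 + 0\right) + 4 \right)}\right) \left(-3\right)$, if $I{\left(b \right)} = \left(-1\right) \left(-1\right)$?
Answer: $-948$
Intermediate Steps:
$a{\left(S \right)} = S \left(2 + S\right)$
$I{\left(b \right)} = 1$
$I{\left(4 \right)} 4 \left(\left(-4 + 3\right) + a{\left(\left(4 + 0\right) + 4 \right)}\right) \left(-3\right) = 1 \cdot 4 \left(\left(-4 + 3\right) + \left(\left(4 + 0\right) + 4\right) \left(2 + \left(\left(4 + 0\right) + 4\right)\right)\right) \left(-3\right) = 1 \cdot 4 \left(-1 + \left(4 + 4\right) \left(2 + \left(4 + 4\right)\right)\right) \left(-3\right) = 1 \cdot 4 \left(-1 + 8 \left(2 + 8\right)\right) \left(-3\right) = 1 \cdot 4 \left(-1 + 8 \cdot 10\right) \left(-3\right) = 1 \cdot 4 \left(-1 + 80\right) \left(-3\right) = 1 \cdot 4 \cdot 79 \left(-3\right) = 1 \cdot 316 \left(-3\right) = 316 \left(-3\right) = -948$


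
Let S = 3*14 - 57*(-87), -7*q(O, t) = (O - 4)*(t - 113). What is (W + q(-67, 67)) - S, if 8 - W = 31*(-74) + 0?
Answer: -22159/7 ≈ -3165.6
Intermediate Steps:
q(O, t) = -(-113 + t)*(-4 + O)/7 (q(O, t) = -(O - 4)*(t - 113)/7 = -(-4 + O)*(-113 + t)/7 = -(-113 + t)*(-4 + O)/7)
W = 2302 (W = 8 - (31*(-74) + 0) = 8 - (-2294 + 0) = 8 - 1*(-2294) = 8 + 2294 = 2302)
S = 5001 (S = 42 + 4959 = 5001)
(W + q(-67, 67)) - S = (2302 + (-452/7 + (4/7)*67 + (113/7)*(-67) - ⅐*(-67)*67)) - 1*5001 = (2302 + (-452/7 + 268/7 - 7571/7 + 4489/7)) - 5001 = (2302 - 3266/7) - 5001 = 12848/7 - 5001 = -22159/7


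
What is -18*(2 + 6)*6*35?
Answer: -30240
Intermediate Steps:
-18*(2 + 6)*6*35 = -144*6*35 = -18*48*35 = -864*35 = -30240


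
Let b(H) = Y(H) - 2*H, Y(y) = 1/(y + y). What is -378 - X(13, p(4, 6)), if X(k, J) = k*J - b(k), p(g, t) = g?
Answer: -11855/26 ≈ -455.96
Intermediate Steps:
Y(y) = 1/(2*y)
b(H) = 1/(2*H) - 2*H
X(k, J) = 2*k - 1/(2*k) + J*k (X(k, J) = k*J - (1/(2*k) - 2*k) = J*k + (2*k - 1/(2*k)) = 2*k - 1/(2*k) + J*k)
-378 - X(13, p(4, 6)) = -378 - (2*13 - 1/2/13 + 4*13) = -378 - (26 - 1/2*1/13 + 52) = -378 - (26 - 1/26 + 52) = -378 - 1*2027/26 = -378 - 2027/26 = -11855/26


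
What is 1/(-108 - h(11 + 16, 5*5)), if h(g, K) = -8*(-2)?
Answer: -1/124 ≈ -0.0080645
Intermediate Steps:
h(g, K) = 16
1/(-108 - h(11 + 16, 5*5)) = 1/(-108 - 1*16) = 1/(-108 - 16) = 1/(-124) = -1/124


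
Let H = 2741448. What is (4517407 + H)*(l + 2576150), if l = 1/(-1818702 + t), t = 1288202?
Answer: 1984059316603873229/106100 ≈ 1.8700e+13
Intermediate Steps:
l = -1/530500 (l = 1/(-1818702 + 1288202) = 1/(-530500) = -1/530500 ≈ -1.8850e-6)
(4517407 + H)*(l + 2576150) = (4517407 + 2741448)*(-1/530500 + 2576150) = 7258855*(1366647574999/530500) = 1984059316603873229/106100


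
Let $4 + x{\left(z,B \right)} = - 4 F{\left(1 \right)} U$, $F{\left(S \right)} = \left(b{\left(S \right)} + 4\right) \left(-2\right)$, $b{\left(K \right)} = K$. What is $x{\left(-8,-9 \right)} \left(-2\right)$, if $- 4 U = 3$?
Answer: $68$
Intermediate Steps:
$U = - \frac{3}{4}$ ($U = \left(- \frac{1}{4}\right) 3 = - \frac{3}{4} \approx -0.75$)
$F{\left(S \right)} = -8 - 2 S$ ($F{\left(S \right)} = \left(S + 4\right) \left(-2\right) = \left(4 + S\right) \left(-2\right) = -8 - 2 S$)
$x{\left(z,B \right)} = -34$ ($x{\left(z,B \right)} = -4 + - 4 \left(-8 - 2\right) \left(- \frac{3}{4}\right) = -4 + \left(-4\right) \left(-10\right) \left(- \frac{3}{4}\right) = -4 + 40 \left(- \frac{3}{4}\right) = -4 - 30 = -34$)
$x{\left(-8,-9 \right)} \left(-2\right) = \left(-34\right) \left(-2\right) = 68$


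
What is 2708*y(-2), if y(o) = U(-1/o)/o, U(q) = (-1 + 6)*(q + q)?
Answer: -6770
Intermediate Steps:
U(q) = 10*q (U(q) = 5*(2*q) = 10*q)
y(o) = -10/o² (y(o) = (10*(-1/o))/o = (-10/o)/o = -10/o²)
2708*y(-2) = 2708*(-10/(-2)²) = 2708*(-10*¼) = 2708*(-5/2) = -6770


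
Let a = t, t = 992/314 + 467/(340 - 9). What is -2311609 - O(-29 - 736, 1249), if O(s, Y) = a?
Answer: -120127622398/51967 ≈ -2.3116e+6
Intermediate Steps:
t = 237495/51967 (t = 992*(1/314) + 467/331 = 496/157 + 467*(1/331) = 496/157 + 467/331 = 237495/51967 ≈ 4.5701)
a = 237495/51967 ≈ 4.5701
O(s, Y) = 237495/51967
-2311609 - O(-29 - 736, 1249) = -2311609 - 1*237495/51967 = -2311609 - 237495/51967 = -120127622398/51967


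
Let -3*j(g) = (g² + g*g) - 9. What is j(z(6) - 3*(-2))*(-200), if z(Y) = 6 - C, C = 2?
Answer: 38200/3 ≈ 12733.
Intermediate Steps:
z(Y) = 4 (z(Y) = 6 - 1*2 = 6 - 2 = 4)
j(g) = 3 - 2*g²/3 (j(g) = -((g² + g*g) - 9)/3 = -((g² + g²) - 9)/3 = -(2*g² - 9)/3 = -(-9 + 2*g²)/3 = 3 - 2*g²/3)
j(z(6) - 3*(-2))*(-200) = (3 - 2*(4 - 3*(-2))²/3)*(-200) = (3 - 2*(4 + 6)²/3)*(-200) = (3 - ⅔*10²)*(-200) = (3 - ⅔*100)*(-200) = (3 - 200/3)*(-200) = -191/3*(-200) = 38200/3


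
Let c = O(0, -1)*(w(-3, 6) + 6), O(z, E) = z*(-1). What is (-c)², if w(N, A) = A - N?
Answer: 0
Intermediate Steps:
O(z, E) = -z
c = 0 (c = (-1*0)*((6 - 1*(-3)) + 6) = 0*((6 + 3) + 6) = 0*(9 + 6) = 0*15 = 0)
(-c)² = (-1*0)² = 0² = 0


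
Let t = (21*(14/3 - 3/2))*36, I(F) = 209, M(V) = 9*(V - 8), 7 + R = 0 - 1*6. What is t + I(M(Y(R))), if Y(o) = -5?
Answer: 2603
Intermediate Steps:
R = -13 (R = -7 + (0 - 1*6) = -7 + (0 - 6) = -7 - 6 = -13)
M(V) = -72 + 9*V (M(V) = 9*(-8 + V) = -72 + 9*V)
t = 2394 (t = (21*(14*(⅓) - 3*½))*36 = (21*(14/3 - 3/2))*36 = (21*(19/6))*36 = (133/2)*36 = 2394)
t + I(M(Y(R))) = 2394 + 209 = 2603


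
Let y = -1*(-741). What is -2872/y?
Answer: -2872/741 ≈ -3.8758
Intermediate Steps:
y = 741
-2872/y = -2872/741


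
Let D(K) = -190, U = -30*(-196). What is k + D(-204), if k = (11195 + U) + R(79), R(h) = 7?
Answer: 16892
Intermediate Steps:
U = 5880
k = 17082 (k = (11195 + 5880) + 7 = 17075 + 7 = 17082)
k + D(-204) = 17082 - 190 = 16892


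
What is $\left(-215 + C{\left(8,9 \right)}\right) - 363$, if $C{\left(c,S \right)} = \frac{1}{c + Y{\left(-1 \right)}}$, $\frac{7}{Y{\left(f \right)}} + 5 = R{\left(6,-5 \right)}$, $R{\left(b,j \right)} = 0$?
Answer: $- \frac{19069}{33} \approx -577.85$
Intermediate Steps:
$Y{\left(f \right)} = - \frac{7}{5}$ ($Y{\left(f \right)} = \frac{7}{-5 + 0} = \frac{7}{-5} = 7 \left(- \frac{1}{5}\right) = - \frac{7}{5}$)
$C{\left(c,S \right)} = \frac{1}{- \frac{7}{5} + c}$ ($C{\left(c,S \right)} = \frac{1}{c - \frac{7}{5}} = \frac{1}{- \frac{7}{5} + c}$)
$\left(-215 + C{\left(8,9 \right)}\right) - 363 = \left(-215 + \frac{5}{-7 + 5 \cdot 8}\right) - 363 = \left(-215 + \frac{5}{-7 + 40}\right) - 363 = \left(-215 + \frac{5}{33}\right) - 363 = - \frac{7090}{33} - 363 = - \frac{19069}{33}$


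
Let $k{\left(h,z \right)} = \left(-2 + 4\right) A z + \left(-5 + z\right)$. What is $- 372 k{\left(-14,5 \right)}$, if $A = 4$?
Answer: $-14880$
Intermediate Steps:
$k{\left(h,z \right)} = -5 + 9 z$ ($k{\left(h,z \right)} = \left(-2 + 4\right) 4 z + \left(-5 + z\right) = 2 \cdot 4 z + \left(-5 + z\right) = 8 z + \left(-5 + z\right) = -5 + 9 z$)
$- 372 k{\left(-14,5 \right)} = - 372 \left(-5 + 9 \cdot 5\right) = - 372 \left(-5 + 45\right) = \left(-372\right) 40 = -14880$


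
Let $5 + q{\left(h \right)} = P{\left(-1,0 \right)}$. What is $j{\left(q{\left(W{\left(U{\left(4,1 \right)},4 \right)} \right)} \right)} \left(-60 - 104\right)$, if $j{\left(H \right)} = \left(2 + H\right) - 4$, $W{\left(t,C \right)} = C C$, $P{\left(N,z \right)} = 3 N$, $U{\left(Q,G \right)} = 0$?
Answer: $1640$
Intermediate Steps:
$W{\left(t,C \right)} = C^{2}$
$q{\left(h \right)} = -8$ ($q{\left(h \right)} = -5 + 3 \left(-1\right) = -5 - 3 = -8$)
$j{\left(H \right)} = -2 + H$
$j{\left(q{\left(W{\left(U{\left(4,1 \right)},4 \right)} \right)} \right)} \left(-60 - 104\right) = \left(-2 - 8\right) \left(-60 - 104\right) = \left(-10\right) \left(-164\right) = 1640$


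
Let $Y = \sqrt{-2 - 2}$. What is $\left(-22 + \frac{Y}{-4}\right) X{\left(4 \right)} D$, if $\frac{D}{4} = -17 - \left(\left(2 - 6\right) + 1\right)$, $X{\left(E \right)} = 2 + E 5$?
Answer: $27104 + 616 i \approx 27104.0 + 616.0 i$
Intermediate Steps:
$X{\left(E \right)} = 2 + 5 E$
$Y = 2 i$ ($Y = \sqrt{-4} = 2 i \approx 2.0 i$)
$D = -56$ ($D = 4 \left(-17 - \left(\left(2 - 6\right) + 1\right)\right) = 4 \left(-17 - \left(-4 + 1\right)\right) = 4 \left(-17 - -3\right) = 4 \left(-17 + 3\right) = 4 \left(-14\right) = -56$)
$\left(-22 + \frac{Y}{-4}\right) X{\left(4 \right)} D = \left(-22 + \frac{2 i}{-4}\right) \left(2 + 5 \cdot 4\right) \left(-56\right) = \left(-22 + 2 i \left(- \frac{1}{4}\right)\right) \left(2 + 20\right) \left(-56\right) = \left(-22 - \frac{i}{2}\right) 22 \left(-56\right) = \left(-484 - 11 i\right) \left(-56\right) = 27104 + 616 i$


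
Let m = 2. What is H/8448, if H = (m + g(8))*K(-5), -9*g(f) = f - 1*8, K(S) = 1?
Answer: 1/4224 ≈ 0.00023674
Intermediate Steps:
g(f) = 8/9 - f/9 (g(f) = -(f - 1*8)/9 = -(f - 8)/9 = -(-8 + f)/9 = 8/9 - f/9)
H = 2 (H = (2 + (8/9 - ⅑*8))*1 = (2 + (8/9 - 8/9))*1 = (2 + 0)*1 = 2*1 = 2)
H/8448 = 2/8448 = 2*(1/8448) = 1/4224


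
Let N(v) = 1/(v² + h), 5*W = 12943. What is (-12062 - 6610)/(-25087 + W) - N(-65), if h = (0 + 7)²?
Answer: 99727037/120197702 ≈ 0.82969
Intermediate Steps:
W = 12943/5 (W = (⅕)*12943 = 12943/5 ≈ 2588.6)
h = 49 (h = 7² = 49)
N(v) = 1/(49 + v²) (N(v) = 1/(v² + 49) = 1/(49 + v²))
(-12062 - 6610)/(-25087 + W) - N(-65) = (-12062 - 6610)/(-25087 + 12943/5) - 1/(49 + (-65)²) = -18672/(-112492/5) - 1/(49 + 4225) = -18672*(-5/112492) - 1/4274 = 23340/28123 - 1*1/4274 = 23340/28123 - 1/4274 = 99727037/120197702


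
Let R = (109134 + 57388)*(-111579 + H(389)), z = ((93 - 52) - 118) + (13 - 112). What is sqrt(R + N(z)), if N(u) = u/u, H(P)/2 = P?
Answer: I*sqrt(18450804121) ≈ 1.3583e+5*I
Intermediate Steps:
H(P) = 2*P
z = -176 (z = (41 - 118) - 99 = -77 - 99 = -176)
R = -18450804122 (R = (109134 + 57388)*(-111579 + 2*389) = 166522*(-111579 + 778) = 166522*(-110801) = -18450804122)
N(u) = 1
sqrt(R + N(z)) = sqrt(-18450804122 + 1) = sqrt(-18450804121) = I*sqrt(18450804121)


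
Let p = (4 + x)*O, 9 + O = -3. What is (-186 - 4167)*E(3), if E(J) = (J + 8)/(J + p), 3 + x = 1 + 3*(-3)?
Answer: -15961/29 ≈ -550.38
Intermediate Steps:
O = -12 (O = -9 - 3 = -12)
x = -11 (x = -3 + (1 + 3*(-3)) = -3 + (1 - 9) = -3 - 8 = -11)
p = 84 (p = (4 - 11)*(-12) = -7*(-12) = 84)
E(J) = (8 + J)/(84 + J) (E(J) = (J + 8)/(J + 84) = (8 + J)/(84 + J))
(-186 - 4167)*E(3) = (-186 - 4167)*((8 + 3)/(84 + 3)) = -4353*11/87 = -15961/29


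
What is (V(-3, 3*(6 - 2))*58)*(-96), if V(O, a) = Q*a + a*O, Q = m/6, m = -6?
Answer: 267264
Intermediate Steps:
Q = -1 (Q = -6/6 = -6*⅙ = -1)
V(O, a) = -a + O*a (V(O, a) = -a + a*O = -a + O*a)
(V(-3, 3*(6 - 2))*58)*(-96) = (((3*(6 - 2))*(-1 - 3))*58)*(-96) = (((3*4)*(-4))*58)*(-96) = ((12*(-4))*58)*(-96) = -48*58*(-96) = -2784*(-96) = 267264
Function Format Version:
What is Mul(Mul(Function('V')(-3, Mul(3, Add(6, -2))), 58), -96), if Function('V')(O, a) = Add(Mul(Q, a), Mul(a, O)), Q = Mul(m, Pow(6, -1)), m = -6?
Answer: 267264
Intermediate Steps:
Q = -1 (Q = Mul(-6, Pow(6, -1)) = Mul(-6, Rational(1, 6)) = -1)
Function('V')(O, a) = Add(Mul(-1, a), Mul(O, a)) (Function('V')(O, a) = Add(Mul(-1, a), Mul(a, O)) = Add(Mul(-1, a), Mul(O, a)))
Mul(Mul(Function('V')(-3, Mul(3, Add(6, -2))), 58), -96) = Mul(Mul(Mul(Mul(3, Add(6, -2)), Add(-1, -3)), 58), -96) = Mul(Mul(Mul(Mul(3, 4), -4), 58), -96) = Mul(Mul(Mul(12, -4), 58), -96) = Mul(Mul(-48, 58), -96) = Mul(-2784, -96) = 267264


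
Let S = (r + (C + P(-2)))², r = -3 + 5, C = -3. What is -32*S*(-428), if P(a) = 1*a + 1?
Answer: 54784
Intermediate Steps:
P(a) = 1 + a (P(a) = a + 1 = 1 + a)
r = 2
S = 4 (S = (2 + (-3 + (1 - 2)))² = (2 + (-3 - 1))² = (2 - 4)² = (-2)² = 4)
-32*S*(-428) = -32*4*(-428) = -128*(-428) = 54784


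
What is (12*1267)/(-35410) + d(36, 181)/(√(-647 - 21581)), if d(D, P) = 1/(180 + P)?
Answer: -7602/17705 - I*√5557/4012154 ≈ -0.42937 - 1.858e-5*I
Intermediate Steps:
(12*1267)/(-35410) + d(36, 181)/(√(-647 - 21581)) = (12*1267)/(-35410) + 1/((180 + 181)*(√(-647 - 21581))) = 15204*(-1/35410) + 1/(361*(√(-22228))) = -7602/17705 + 1/(361*((2*I*√5557))) = -7602/17705 + (-I*√5557/11114)/361 = -7602/17705 - I*√5557/4012154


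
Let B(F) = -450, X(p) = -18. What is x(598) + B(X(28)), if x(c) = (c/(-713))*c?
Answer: -29498/31 ≈ -951.55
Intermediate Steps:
x(c) = -c**2/713 (x(c) = (c*(-1/713))*c = (-c/713)*c = -c**2/713)
x(598) + B(X(28)) = -1/713*598**2 - 450 = -1/713*357604 - 450 = -15548/31 - 450 = -29498/31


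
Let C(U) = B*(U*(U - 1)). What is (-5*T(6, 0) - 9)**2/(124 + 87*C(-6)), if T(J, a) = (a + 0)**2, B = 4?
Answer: 81/14740 ≈ 0.0054953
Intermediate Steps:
T(J, a) = a**2
C(U) = 4*U*(-1 + U) (C(U) = 4*(U*(U - 1)) = 4*(U*(-1 + U)) = 4*U*(-1 + U))
(-5*T(6, 0) - 9)**2/(124 + 87*C(-6)) = (-5*0**2 - 9)**2/(124 + 87*(4*(-6)*(-1 - 6))) = (-5*0 - 9)**2/(124 + 87*(4*(-6)*(-7))) = (0 - 9)**2/(124 + 87*168) = (-9)**2/(124 + 14616) = 81/14740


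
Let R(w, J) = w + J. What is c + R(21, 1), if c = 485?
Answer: 507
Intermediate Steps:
R(w, J) = J + w
c + R(21, 1) = 485 + (1 + 21) = 485 + 22 = 507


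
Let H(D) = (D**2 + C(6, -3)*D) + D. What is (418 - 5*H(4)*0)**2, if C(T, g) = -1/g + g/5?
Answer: 174724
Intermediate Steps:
C(T, g) = -1/g + g/5 (C(T, g) = -1/g + g*(1/5) = -1/g + g/5)
H(D) = D**2 + 11*D/15 (H(D) = (D**2 + (-1/(-3) + (1/5)*(-3))*D) + D = (D**2 + (-1*(-1/3) - 3/5)*D) + D = (D**2 + (1/3 - 3/5)*D) + D = (D**2 - 4*D/15) + D = D**2 + 11*D/15)
(418 - 5*H(4)*0)**2 = (418 - 4*(11 + 15*4)/3*0)**2 = (418 - 4*(11 + 60)/3*0)**2 = (418 - 4*71/3*0)**2 = (418 - 5*284/15*0)**2 = (418 - 284/3*0)**2 = (418 + 0)**2 = 418**2 = 174724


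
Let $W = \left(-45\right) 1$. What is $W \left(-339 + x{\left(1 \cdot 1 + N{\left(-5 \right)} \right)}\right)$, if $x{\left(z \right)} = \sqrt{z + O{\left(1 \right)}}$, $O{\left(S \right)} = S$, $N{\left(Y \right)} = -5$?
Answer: $15255 - 45 i \sqrt{3} \approx 15255.0 - 77.942 i$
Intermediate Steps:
$W = -45$
$x{\left(z \right)} = \sqrt{1 + z}$ ($x{\left(z \right)} = \sqrt{z + 1} = \sqrt{1 + z}$)
$W \left(-339 + x{\left(1 \cdot 1 + N{\left(-5 \right)} \right)}\right) = - 45 \left(-339 + \sqrt{1 + \left(1 \cdot 1 - 5\right)}\right) = - 45 \left(-339 + \sqrt{1 + \left(1 - 5\right)}\right) = - 45 \left(-339 + \sqrt{1 - 4}\right) = - 45 \left(-339 + \sqrt{-3}\right) = - 45 \left(-339 + i \sqrt{3}\right) = 15255 - 45 i \sqrt{3}$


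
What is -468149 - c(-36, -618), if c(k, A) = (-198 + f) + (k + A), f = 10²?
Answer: -467397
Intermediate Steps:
f = 100
c(k, A) = -98 + A + k (c(k, A) = (-198 + 100) + (k + A) = -98 + (A + k) = -98 + A + k)
-468149 - c(-36, -618) = -468149 - (-98 - 618 - 36) = -468149 - 1*(-752) = -468149 + 752 = -467397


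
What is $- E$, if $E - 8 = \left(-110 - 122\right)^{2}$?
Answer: $-53832$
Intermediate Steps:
$E = 53832$ ($E = 8 + \left(-110 - 122\right)^{2} = 8 + \left(-232\right)^{2} = 8 + 53824 = 53832$)
$- E = \left(-1\right) 53832 = -53832$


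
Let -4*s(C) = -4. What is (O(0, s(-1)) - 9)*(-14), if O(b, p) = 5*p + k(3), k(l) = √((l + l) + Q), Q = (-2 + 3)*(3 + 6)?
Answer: 56 - 14*√15 ≈ 1.7782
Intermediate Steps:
Q = 9 (Q = 1*9 = 9)
k(l) = √(9 + 2*l) (k(l) = √((l + l) + 9) = √(2*l + 9) = √(9 + 2*l))
s(C) = 1 (s(C) = -¼*(-4) = 1)
O(b, p) = √15 + 5*p (O(b, p) = 5*p + √(9 + 2*3) = 5*p + √(9 + 6) = 5*p + √15 = √15 + 5*p)
(O(0, s(-1)) - 9)*(-14) = ((√15 + 5*1) - 9)*(-14) = ((√15 + 5) - 9)*(-14) = ((5 + √15) - 9)*(-14) = (-4 + √15)*(-14) = 56 - 14*√15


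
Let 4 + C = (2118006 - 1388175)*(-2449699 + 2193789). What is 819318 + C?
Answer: -186770231896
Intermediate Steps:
C = -186771051214 (C = -4 + (2118006 - 1388175)*(-2449699 + 2193789) = -4 + 729831*(-255910) = -4 - 186771051210 = -186771051214)
819318 + C = 819318 - 186771051214 = -186770231896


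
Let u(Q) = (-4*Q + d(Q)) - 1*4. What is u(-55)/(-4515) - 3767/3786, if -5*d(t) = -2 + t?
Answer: -29781569/28489650 ≈ -1.0453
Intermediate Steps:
d(t) = 2/5 - t/5 (d(t) = -(-2 + t)/5 = 2/5 - t/5)
u(Q) = -18/5 - 21*Q/5 (u(Q) = (-4*Q + (2/5 - Q/5)) - 1*4 = (2/5 - 21*Q/5) - 4 = -18/5 - 21*Q/5)
u(-55)/(-4515) - 3767/3786 = (-18/5 - 21/5*(-55))/(-4515) - 3767/3786 = (-18/5 + 231)*(-1/4515) - 3767*1/3786 = (1137/5)*(-1/4515) - 3767/3786 = -379/7525 - 3767/3786 = -29781569/28489650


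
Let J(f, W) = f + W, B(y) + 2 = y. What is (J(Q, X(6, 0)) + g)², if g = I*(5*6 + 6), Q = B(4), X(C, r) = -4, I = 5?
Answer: 31684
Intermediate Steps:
B(y) = -2 + y
Q = 2 (Q = -2 + 4 = 2)
J(f, W) = W + f
g = 180 (g = 5*(5*6 + 6) = 5*(30 + 6) = 5*36 = 180)
(J(Q, X(6, 0)) + g)² = ((-4 + 2) + 180)² = (-2 + 180)² = 178² = 31684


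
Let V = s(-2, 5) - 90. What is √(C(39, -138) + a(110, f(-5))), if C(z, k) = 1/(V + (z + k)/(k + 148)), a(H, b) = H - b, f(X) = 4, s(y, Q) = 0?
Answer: 2*√2938281/333 ≈ 10.295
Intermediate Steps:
V = -90 (V = 0 - 90 = -90)
C(z, k) = 1/(-90 + (k + z)/(148 + k)) (C(z, k) = 1/(-90 + (z + k)/(k + 148)) = 1/(-90 + (k + z)/(148 + k)))
√(C(39, -138) + a(110, f(-5))) = √((148 - 138)/(-13320 + 39 - 89*(-138)) + (110 - 1*4)) = √(10/(-13320 + 39 + 12282) + (110 - 4)) = √(10/(-999) + 106) = √(-1/999*10 + 106) = √(-10/999 + 106) = √(105884/999) = 2*√2938281/333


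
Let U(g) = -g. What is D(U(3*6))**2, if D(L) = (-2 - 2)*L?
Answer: 5184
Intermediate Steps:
D(L) = -4*L
D(U(3*6))**2 = (-(-4)*3*6)**2 = (-(-4)*18)**2 = (-4*(-18))**2 = 72**2 = 5184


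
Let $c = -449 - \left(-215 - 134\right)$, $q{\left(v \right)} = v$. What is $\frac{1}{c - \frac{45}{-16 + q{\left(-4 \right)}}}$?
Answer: $- \frac{4}{391} \approx -0.01023$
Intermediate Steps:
$c = -100$ ($c = -449 - \left(-215 - 134\right) = -449 - -349 = -449 + 349 = -100$)
$\frac{1}{c - \frac{45}{-16 + q{\left(-4 \right)}}} = \frac{1}{-100 - \frac{45}{-16 - 4}} = \frac{1}{-100 - \frac{45}{-20}} = \frac{1}{-100 - - \frac{9}{4}} = \frac{1}{-100 + \frac{9}{4}} = \frac{1}{- \frac{391}{4}} = - \frac{4}{391}$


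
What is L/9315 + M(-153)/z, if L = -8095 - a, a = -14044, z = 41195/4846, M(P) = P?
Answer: -148031687/8527365 ≈ -17.360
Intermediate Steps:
z = 41195/4846 (z = 41195*(1/4846) = 41195/4846 ≈ 8.5008)
L = 5949 (L = -8095 - 1*(-14044) = -8095 + 14044 = 5949)
L/9315 + M(-153)/z = 5949/9315 - 153/41195/4846 = 5949*(1/9315) - 153*4846/41195 = 661/1035 - 741438/41195 = -148031687/8527365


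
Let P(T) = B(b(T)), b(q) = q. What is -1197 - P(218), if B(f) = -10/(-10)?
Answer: -1198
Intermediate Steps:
B(f) = 1 (B(f) = -10*(-⅒) = 1)
P(T) = 1
-1197 - P(218) = -1197 - 1*1 = -1197 - 1 = -1198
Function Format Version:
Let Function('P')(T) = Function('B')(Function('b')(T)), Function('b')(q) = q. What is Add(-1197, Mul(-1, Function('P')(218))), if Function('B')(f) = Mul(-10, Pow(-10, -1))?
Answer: -1198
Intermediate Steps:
Function('B')(f) = 1 (Function('B')(f) = Mul(-10, Rational(-1, 10)) = 1)
Function('P')(T) = 1
Add(-1197, Mul(-1, Function('P')(218))) = Add(-1197, Mul(-1, 1)) = Add(-1197, -1) = -1198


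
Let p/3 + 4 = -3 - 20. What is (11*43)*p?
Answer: -38313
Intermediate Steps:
p = -81 (p = -12 + 3*(-3 - 20) = -12 + 3*(-23) = -12 - 69 = -81)
(11*43)*p = (11*43)*(-81) = 473*(-81) = -38313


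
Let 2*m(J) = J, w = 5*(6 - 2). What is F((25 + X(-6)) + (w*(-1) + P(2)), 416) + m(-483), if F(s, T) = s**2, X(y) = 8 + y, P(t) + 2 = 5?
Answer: -283/2 ≈ -141.50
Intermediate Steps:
w = 20 (w = 5*4 = 20)
P(t) = 3 (P(t) = -2 + 5 = 3)
m(J) = J/2
F((25 + X(-6)) + (w*(-1) + P(2)), 416) + m(-483) = ((25 + (8 - 6)) + (20*(-1) + 3))**2 + (1/2)*(-483) = ((25 + 2) + (-20 + 3))**2 - 483/2 = (27 - 17)**2 - 483/2 = 10**2 - 483/2 = 100 - 483/2 = -283/2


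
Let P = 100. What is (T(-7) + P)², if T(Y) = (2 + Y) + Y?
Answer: 7744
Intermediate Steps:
T(Y) = 2 + 2*Y
(T(-7) + P)² = ((2 + 2*(-7)) + 100)² = ((2 - 14) + 100)² = (-12 + 100)² = 88² = 7744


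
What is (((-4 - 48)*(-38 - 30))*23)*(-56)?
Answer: -4554368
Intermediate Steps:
(((-4 - 48)*(-38 - 30))*23)*(-56) = (-52*(-68)*23)*(-56) = (3536*23)*(-56) = 81328*(-56) = -4554368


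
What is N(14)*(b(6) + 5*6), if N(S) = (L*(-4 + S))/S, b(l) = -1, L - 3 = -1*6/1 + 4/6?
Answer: -145/3 ≈ -48.333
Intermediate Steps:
L = -7/3 (L = 3 + (-1*6/1 + 4/6) = 3 + (-6*1 + 4*(⅙)) = 3 + (-6 + ⅔) = 3 - 16/3 = -7/3 ≈ -2.3333)
N(S) = (28/3 - 7*S/3)/S (N(S) = (-7*(-4 + S)/3)/S = (28/3 - 7*S/3)/S)
N(14)*(b(6) + 5*6) = ((7/3)*(4 - 1*14)/14)*(-1 + 5*6) = ((7/3)*(1/14)*(4 - 14))*(-1 + 30) = ((7/3)*(1/14)*(-10))*29 = -5/3*29 = -145/3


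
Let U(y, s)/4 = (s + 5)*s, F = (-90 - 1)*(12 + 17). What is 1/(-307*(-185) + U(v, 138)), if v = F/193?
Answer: 1/135731 ≈ 7.3675e-6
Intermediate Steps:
F = -2639 (F = -91*29 = -2639)
v = -2639/193 ≈ -13.674
U(y, s) = 4*s*(5 + s) (U(y, s) = 4*((s + 5)*s) = 4*((5 + s)*s) = 4*(s*(5 + s)) = 4*s*(5 + s))
1/(-307*(-185) + U(v, 138)) = 1/(-307*(-185) + 4*138*(5 + 138)) = 1/(56795 + 4*138*143) = 1/(56795 + 78936) = 1/135731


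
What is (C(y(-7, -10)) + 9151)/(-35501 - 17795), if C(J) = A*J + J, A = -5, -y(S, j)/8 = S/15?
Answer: -137041/799440 ≈ -0.17142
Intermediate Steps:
y(S, j) = -8*S/15
C(J) = -4*J (C(J) = -5*J + J = -4*J)
(C(y(-7, -10)) + 9151)/(-35501 - 17795) = (-(-32)*(-7)/15 + 9151)/(-35501 - 17795) = (-4*56/15 + 9151)/(-53296) = (-224/15 + 9151)*(-1/53296) = (137041/15)*(-1/53296) = -137041/799440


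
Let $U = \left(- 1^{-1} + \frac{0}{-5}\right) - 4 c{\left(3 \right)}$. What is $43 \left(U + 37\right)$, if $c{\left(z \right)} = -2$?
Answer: $1892$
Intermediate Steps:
$U = 7$ ($U = \left(- 1^{-1} + \frac{0}{-5}\right) - -8 = \left(\left(-1\right) 1 + 0 \left(- \frac{1}{5}\right)\right) + 8 = \left(-1 + 0\right) + 8 = -1 + 8 = 7$)
$43 \left(U + 37\right) = 43 \left(7 + 37\right) = 43 \cdot 44 = 1892$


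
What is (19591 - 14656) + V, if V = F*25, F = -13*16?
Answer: -265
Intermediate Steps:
F = -208
V = -5200 (V = -208*25 = -5200)
(19591 - 14656) + V = (19591 - 14656) - 5200 = 4935 - 5200 = -265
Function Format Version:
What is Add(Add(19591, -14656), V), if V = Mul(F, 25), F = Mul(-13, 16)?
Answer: -265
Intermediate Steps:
F = -208
V = -5200 (V = Mul(-208, 25) = -5200)
Add(Add(19591, -14656), V) = Add(Add(19591, -14656), -5200) = Add(4935, -5200) = -265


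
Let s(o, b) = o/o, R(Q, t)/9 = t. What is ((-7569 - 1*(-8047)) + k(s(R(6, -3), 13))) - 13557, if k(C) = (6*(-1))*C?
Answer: -13085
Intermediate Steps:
R(Q, t) = 9*t
s(o, b) = 1
k(C) = -6*C
((-7569 - 1*(-8047)) + k(s(R(6, -3), 13))) - 13557 = ((-7569 - 1*(-8047)) - 6*1) - 13557 = ((-7569 + 8047) - 6) - 13557 = (478 - 6) - 13557 = 472 - 13557 = -13085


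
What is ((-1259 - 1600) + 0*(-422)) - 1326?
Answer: -4185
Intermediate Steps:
((-1259 - 1600) + 0*(-422)) - 1326 = (-2859 + 0) - 1326 = -2859 - 1326 = -4185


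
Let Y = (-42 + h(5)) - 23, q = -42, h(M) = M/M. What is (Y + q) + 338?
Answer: 232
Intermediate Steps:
h(M) = 1
Y = -64 (Y = (-42 + 1) - 23 = -41 - 23 = -64)
(Y + q) + 338 = (-64 - 42) + 338 = -106 + 338 = 232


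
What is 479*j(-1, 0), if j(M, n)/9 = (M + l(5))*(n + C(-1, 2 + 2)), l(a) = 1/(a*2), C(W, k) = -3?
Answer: 116397/10 ≈ 11640.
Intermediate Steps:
l(a) = 1/(2*a)
j(M, n) = 9*(-3 + n)*(1/10 + M) (j(M, n) = 9*((M + (1/2)/5)*(n - 3)) = 9*((M + (1/2)*(1/5))*(-3 + n)) = 9*((M + 1/10)*(-3 + n)) = 9*((1/10 + M)*(-3 + n)) = 9*((-3 + n)*(1/10 + M)) = 9*(-3 + n)*(1/10 + M))
479*j(-1, 0) = 479*(-27/10 - 27*(-1) + (9/10)*0 + 9*(-1)*0) = 479*(-27/10 + 27 + 0 + 0) = 479*(243/10) = 116397/10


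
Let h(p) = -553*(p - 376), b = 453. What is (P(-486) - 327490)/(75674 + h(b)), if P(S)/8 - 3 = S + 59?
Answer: -110294/11031 ≈ -9.9986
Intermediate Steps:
P(S) = 496 + 8*S (P(S) = 24 + 8*(S + 59) = 24 + 8*(59 + S) = 24 + (472 + 8*S) = 496 + 8*S)
h(p) = 207928 - 553*p (h(p) = -553*(-376 + p) = 207928 - 553*p)
(P(-486) - 327490)/(75674 + h(b)) = ((496 + 8*(-486)) - 327490)/(75674 + (207928 - 553*453)) = ((496 - 3888) - 327490)/(75674 + (207928 - 250509)) = (-3392 - 327490)/(75674 - 42581) = -330882/33093 = -330882*1/33093 = -110294/11031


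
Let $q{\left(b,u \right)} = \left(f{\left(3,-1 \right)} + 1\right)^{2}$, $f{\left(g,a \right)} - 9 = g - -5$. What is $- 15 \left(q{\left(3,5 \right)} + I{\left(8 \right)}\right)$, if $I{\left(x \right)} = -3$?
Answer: $-4815$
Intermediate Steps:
$f{\left(g,a \right)} = 14 + g$ ($f{\left(g,a \right)} = 9 + \left(g - -5\right) = 9 + \left(g + 5\right) = 9 + \left(5 + g\right) = 14 + g$)
$q{\left(b,u \right)} = 324$ ($q{\left(b,u \right)} = \left(\left(14 + 3\right) + 1\right)^{2} = \left(17 + 1\right)^{2} = 18^{2} = 324$)
$- 15 \left(q{\left(3,5 \right)} + I{\left(8 \right)}\right) = - 15 \left(324 - 3\right) = \left(-15\right) 321 = -4815$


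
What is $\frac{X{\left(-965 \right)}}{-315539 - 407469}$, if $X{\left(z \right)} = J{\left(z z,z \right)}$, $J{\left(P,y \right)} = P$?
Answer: $- \frac{931225}{723008} \approx -1.288$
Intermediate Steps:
$X{\left(z \right)} = z^{2}$ ($X{\left(z \right)} = z z = z^{2}$)
$\frac{X{\left(-965 \right)}}{-315539 - 407469} = \frac{\left(-965\right)^{2}}{-315539 - 407469} = \frac{931225}{-723008} = 931225 \left(- \frac{1}{723008}\right) = - \frac{931225}{723008}$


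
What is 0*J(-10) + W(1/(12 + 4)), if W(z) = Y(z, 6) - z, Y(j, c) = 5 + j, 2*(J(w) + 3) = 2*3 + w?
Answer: 5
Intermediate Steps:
J(w) = w/2 (J(w) = -3 + (2*3 + w)/2 = -3 + (6 + w)/2 = -3 + (3 + w/2) = w/2)
W(z) = 5 (W(z) = (5 + z) - z = 5)
0*J(-10) + W(1/(12 + 4)) = 0*((½)*(-10)) + 5 = 0*(-5) + 5 = 0 + 5 = 5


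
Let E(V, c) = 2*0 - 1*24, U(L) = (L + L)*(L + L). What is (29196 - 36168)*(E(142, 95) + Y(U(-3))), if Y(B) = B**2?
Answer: -8868384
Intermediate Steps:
U(L) = 4*L**2 (U(L) = (2*L)*(2*L) = 4*L**2)
E(V, c) = -24 (E(V, c) = 0 - 24 = -24)
(29196 - 36168)*(E(142, 95) + Y(U(-3))) = (29196 - 36168)*(-24 + (4*(-3)**2)**2) = -6972*(-24 + (4*9)**2) = -6972*(-24 + 36**2) = -6972*(-24 + 1296) = -6972*1272 = -8868384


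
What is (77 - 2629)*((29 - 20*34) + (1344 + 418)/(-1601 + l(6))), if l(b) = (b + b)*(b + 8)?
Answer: 2385214040/1433 ≈ 1.6645e+6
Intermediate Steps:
l(b) = 2*b*(8 + b) (l(b) = (2*b)*(8 + b) = 2*b*(8 + b))
(77 - 2629)*((29 - 20*34) + (1344 + 418)/(-1601 + l(6))) = (77 - 2629)*((29 - 20*34) + (1344 + 418)/(-1601 + 2*6*(8 + 6))) = -2552*((29 - 680) + 1762/(-1601 + 2*6*14)) = -2552*(-651 + 1762/(-1601 + 168)) = -2552*(-651 + 1762/(-1433)) = -2552*(-651 + 1762*(-1/1433)) = -2552*(-651 - 1762/1433) = -2552*(-934645/1433) = 2385214040/1433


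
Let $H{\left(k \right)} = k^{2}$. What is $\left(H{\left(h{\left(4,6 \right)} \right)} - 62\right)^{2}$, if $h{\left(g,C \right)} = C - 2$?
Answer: $2116$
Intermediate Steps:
$h{\left(g,C \right)} = -2 + C$ ($h{\left(g,C \right)} = C - 2 = -2 + C$)
$\left(H{\left(h{\left(4,6 \right)} \right)} - 62\right)^{2} = \left(\left(-2 + 6\right)^{2} - 62\right)^{2} = \left(4^{2} - 62\right)^{2} = \left(16 - 62\right)^{2} = \left(-46\right)^{2} = 2116$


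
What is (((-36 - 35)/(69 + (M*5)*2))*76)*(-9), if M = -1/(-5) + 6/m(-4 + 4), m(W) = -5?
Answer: 48564/59 ≈ 823.12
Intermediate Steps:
M = -1 (M = -1/(-5) + 6/(-5) = -1*(-⅕) + 6*(-⅕) = ⅕ - 6/5 = -1)
(((-36 - 35)/(69 + (M*5)*2))*76)*(-9) = (((-36 - 35)/(69 - 1*5*2))*76)*(-9) = (-71/(69 - 5*2)*76)*(-9) = (-71/(69 - 10)*76)*(-9) = (-71/59*76)*(-9) = (-71*1/59*76)*(-9) = -71/59*76*(-9) = -5396/59*(-9) = 48564/59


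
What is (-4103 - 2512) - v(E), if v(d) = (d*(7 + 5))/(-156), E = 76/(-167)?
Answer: -14361241/2171 ≈ -6615.0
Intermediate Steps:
E = -76/167 (E = 76*(-1/167) = -76/167 ≈ -0.45509)
v(d) = -d/13 (v(d) = (d*12)*(-1/156) = (12*d)*(-1/156) = -d/13)
(-4103 - 2512) - v(E) = (-4103 - 2512) - (-1)*(-76)/(13*167) = -6615 - 1*76/2171 = -6615 - 76/2171 = -14361241/2171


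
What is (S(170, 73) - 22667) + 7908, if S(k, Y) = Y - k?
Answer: -14856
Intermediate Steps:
(S(170, 73) - 22667) + 7908 = ((73 - 1*170) - 22667) + 7908 = ((73 - 170) - 22667) + 7908 = (-97 - 22667) + 7908 = -22764 + 7908 = -14856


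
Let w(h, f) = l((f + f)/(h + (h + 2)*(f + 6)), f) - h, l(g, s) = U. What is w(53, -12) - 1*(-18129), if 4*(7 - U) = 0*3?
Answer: 18083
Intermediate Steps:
U = 7 (U = 7 - 0*3 = 7 - 1/4*0 = 7 + 0 = 7)
l(g, s) = 7
w(h, f) = 7 - h
w(53, -12) - 1*(-18129) = (7 - 1*53) - 1*(-18129) = (7 - 53) + 18129 = -46 + 18129 = 18083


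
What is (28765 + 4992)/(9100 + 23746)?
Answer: 33757/32846 ≈ 1.0277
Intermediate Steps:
(28765 + 4992)/(9100 + 23746) = 33757/32846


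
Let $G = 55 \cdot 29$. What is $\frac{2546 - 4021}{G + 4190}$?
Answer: $- \frac{295}{1157} \approx -0.25497$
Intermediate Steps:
$G = 1595$
$\frac{2546 - 4021}{G + 4190} = \frac{2546 - 4021}{1595 + 4190} = - \frac{1475}{5785} = \left(-1475\right) \frac{1}{5785} = - \frac{295}{1157}$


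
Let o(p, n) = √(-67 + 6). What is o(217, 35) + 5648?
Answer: 5648 + I*√61 ≈ 5648.0 + 7.8102*I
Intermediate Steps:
o(p, n) = I*√61 (o(p, n) = √(-61) = I*√61)
o(217, 35) + 5648 = I*√61 + 5648 = 5648 + I*√61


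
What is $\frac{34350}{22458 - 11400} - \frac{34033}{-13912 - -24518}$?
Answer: $- \frac{2003469}{19546858} \approx -0.1025$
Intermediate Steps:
$\frac{34350}{22458 - 11400} - \frac{34033}{-13912 - -24518} = \frac{34350}{11058} - \frac{34033}{-13912 + 24518} = 34350 \cdot \frac{1}{11058} - \frac{34033}{10606} = \frac{5725}{1843} - \frac{34033}{10606} = - \frac{2003469}{19546858}$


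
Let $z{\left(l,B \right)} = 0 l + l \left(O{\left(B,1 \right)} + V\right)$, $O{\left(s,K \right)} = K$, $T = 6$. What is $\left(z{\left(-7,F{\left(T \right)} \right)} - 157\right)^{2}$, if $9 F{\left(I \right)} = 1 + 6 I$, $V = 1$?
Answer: $29241$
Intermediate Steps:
$F{\left(I \right)} = \frac{1}{9} + \frac{2 I}{3}$ ($F{\left(I \right)} = \frac{1 + 6 I}{9} = \frac{1}{9} + \frac{2 I}{3}$)
$z{\left(l,B \right)} = 2 l$ ($z{\left(l,B \right)} = 0 l + l \left(1 + 1\right) = 0 + l 2 = 0 + 2 l = 2 l$)
$\left(z{\left(-7,F{\left(T \right)} \right)} - 157\right)^{2} = \left(2 \left(-7\right) - 157\right)^{2} = \left(-14 - 157\right)^{2} = \left(-171\right)^{2} = 29241$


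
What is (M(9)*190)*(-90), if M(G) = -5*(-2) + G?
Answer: -324900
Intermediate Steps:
M(G) = 10 + G
(M(9)*190)*(-90) = ((10 + 9)*190)*(-90) = (19*190)*(-90) = 3610*(-90) = -324900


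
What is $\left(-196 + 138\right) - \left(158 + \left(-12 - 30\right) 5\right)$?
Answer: $-6$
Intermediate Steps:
$\left(-196 + 138\right) - \left(158 + \left(-12 - 30\right) 5\right) = -58 - \left(158 - 210\right) = -58 - -52 = -58 + \left(-158 + 210\right) = -58 + 52 = -6$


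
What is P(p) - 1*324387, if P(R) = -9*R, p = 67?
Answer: -324990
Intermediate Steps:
P(p) - 1*324387 = -9*67 - 1*324387 = -603 - 324387 = -324990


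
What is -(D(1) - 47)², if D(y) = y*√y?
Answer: -2116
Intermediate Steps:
D(y) = y^(3/2)
-(D(1) - 47)² = -(1^(3/2) - 47)² = -(1 - 47)² = -1*(-46)² = -1*2116 = -2116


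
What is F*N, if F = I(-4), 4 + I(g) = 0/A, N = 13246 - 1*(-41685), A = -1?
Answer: -219724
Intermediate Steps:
N = 54931 (N = 13246 + 41685 = 54931)
I(g) = -4 (I(g) = -4 + 0/(-1) = -4 + 0*(-1) = -4 + 0 = -4)
F = -4
F*N = -4*54931 = -219724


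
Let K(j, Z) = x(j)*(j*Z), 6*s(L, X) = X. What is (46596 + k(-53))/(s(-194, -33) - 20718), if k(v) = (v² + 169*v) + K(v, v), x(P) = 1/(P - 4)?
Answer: -657922/337497 ≈ -1.9494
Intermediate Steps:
x(P) = 1/(-4 + P)
s(L, X) = X/6
K(j, Z) = Z*j/(-4 + j) (K(j, Z) = (j*Z)/(-4 + j) = (Z*j)/(-4 + j) = Z*j/(-4 + j))
k(v) = v² + 169*v + v²/(-4 + v) (k(v) = (v² + 169*v) + v*v/(-4 + v) = (v² + 169*v) + v²/(-4 + v) = v² + 169*v + v²/(-4 + v))
(46596 + k(-53))/(s(-194, -33) - 20718) = (46596 - 53*(-53 + (-4 - 53)*(169 - 53))/(-4 - 53))/((⅙)*(-33) - 20718) = (46596 - 53*(-53 - 57*116)/(-57))/(-11/2 - 20718) = (46596 - 53*(-1/57)*(-53 - 6612))/(-41447/2) = (46596 - 53*(-1/57)*(-6665))*(-2/41447) = (46596 - 353245/57)*(-2/41447) = (2302727/57)*(-2/41447) = -657922/337497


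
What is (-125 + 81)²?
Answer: 1936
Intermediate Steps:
(-125 + 81)² = (-44)² = 1936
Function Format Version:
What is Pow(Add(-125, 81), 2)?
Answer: 1936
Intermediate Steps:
Pow(Add(-125, 81), 2) = Pow(-44, 2) = 1936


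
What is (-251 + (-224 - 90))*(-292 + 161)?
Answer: 74015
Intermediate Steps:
(-251 + (-224 - 90))*(-292 + 161) = (-251 - 314)*(-131) = -565*(-131) = 74015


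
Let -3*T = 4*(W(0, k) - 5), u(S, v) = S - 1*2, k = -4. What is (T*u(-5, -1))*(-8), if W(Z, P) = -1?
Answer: 448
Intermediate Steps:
u(S, v) = -2 + S (u(S, v) = S - 2 = -2 + S)
T = 8 (T = -4*(-1 - 5)/3 = -4*(-6)/3 = -1/3*(-24) = 8)
(T*u(-5, -1))*(-8) = (8*(-2 - 5))*(-8) = (8*(-7))*(-8) = -56*(-8) = 448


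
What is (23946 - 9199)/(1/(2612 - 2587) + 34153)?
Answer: 368675/853826 ≈ 0.43179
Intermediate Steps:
(23946 - 9199)/(1/(2612 - 2587) + 34153) = 14747/(1/25 + 34153) = 14747/(853826/25) = 14747*(25/853826) = 368675/853826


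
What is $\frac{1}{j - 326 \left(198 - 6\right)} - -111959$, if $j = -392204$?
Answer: $\frac{50918505363}{454796} \approx 1.1196 \cdot 10^{5}$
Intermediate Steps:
$\frac{1}{j - 326 \left(198 - 6\right)} - -111959 = \frac{1}{-392204 - 326 \left(198 - 6\right)} - -111959 = \frac{1}{-392204 - 62592} + 111959 = \frac{1}{-454796} + 111959 = - \frac{1}{454796} + 111959 = \frac{50918505363}{454796}$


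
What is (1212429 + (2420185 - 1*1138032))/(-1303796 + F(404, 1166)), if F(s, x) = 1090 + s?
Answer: -1247291/651151 ≈ -1.9155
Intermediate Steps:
(1212429 + (2420185 - 1*1138032))/(-1303796 + F(404, 1166)) = (1212429 + (2420185 - 1*1138032))/(-1303796 + (1090 + 404)) = (1212429 + (2420185 - 1138032))/(-1303796 + 1494) = (1212429 + 1282153)/(-1302302) = 2494582*(-1/1302302) = -1247291/651151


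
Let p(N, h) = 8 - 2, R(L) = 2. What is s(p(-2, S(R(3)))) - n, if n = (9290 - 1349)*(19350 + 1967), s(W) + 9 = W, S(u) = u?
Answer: -169278300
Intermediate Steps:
p(N, h) = 6
s(W) = -9 + W
n = 169278297 (n = 7941*21317 = 169278297)
s(p(-2, S(R(3)))) - n = (-9 + 6) - 1*169278297 = -3 - 169278297 = -169278300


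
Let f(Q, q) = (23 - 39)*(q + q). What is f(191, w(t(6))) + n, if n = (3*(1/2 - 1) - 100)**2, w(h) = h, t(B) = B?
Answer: 40441/4 ≈ 10110.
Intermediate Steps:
f(Q, q) = -32*q
n = 41209/4 (n = (3*(1*(1/2) - 1) - 100)**2 = (3*(1/2 - 1) - 100)**2 = (3*(-1/2) - 100)**2 = (-3/2 - 100)**2 = (-203/2)**2 = 41209/4 ≈ 10302.)
f(191, w(t(6))) + n = -32*6 + 41209/4 = -192 + 41209/4 = 40441/4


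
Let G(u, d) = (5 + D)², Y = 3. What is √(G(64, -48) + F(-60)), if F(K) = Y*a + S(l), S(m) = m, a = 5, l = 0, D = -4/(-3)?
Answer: 4*√31/3 ≈ 7.4237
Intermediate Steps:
D = 4/3 (D = -4*(-⅓) = 4/3 ≈ 1.3333)
G(u, d) = 361/9 (G(u, d) = (5 + 4/3)² = (19/3)² = 361/9)
F(K) = 15 (F(K) = 3*5 + 0 = 15 + 0 = 15)
√(G(64, -48) + F(-60)) = √(361/9 + 15) = √(496/9) = 4*√31/3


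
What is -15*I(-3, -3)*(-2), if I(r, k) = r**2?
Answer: 270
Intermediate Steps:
-15*I(-3, -3)*(-2) = -15*(-3)**2*(-2) = -15*9*(-2) = -135*(-2) = 270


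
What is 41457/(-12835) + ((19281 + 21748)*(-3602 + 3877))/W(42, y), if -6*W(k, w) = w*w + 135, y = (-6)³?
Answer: -290280573079/200187495 ≈ -1450.0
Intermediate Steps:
y = -216
W(k, w) = -45/2 - w²/6 (W(k, w) = -(w*w + 135)/6 = -(w² + 135)/6 = -(135 + w²)/6 = -45/2 - w²/6)
41457/(-12835) + ((19281 + 21748)*(-3602 + 3877))/W(42, y) = 41457/(-12835) + ((19281 + 21748)*(-3602 + 3877))/(-45/2 - ⅙*(-216)²) = 41457*(-1/12835) + (41029*275)/(-45/2 - ⅙*46656) = -41457/12835 + 11282975/(-45/2 - 7776) = -41457/12835 + 11282975/(-15597/2) = -41457/12835 + 11282975*(-2/15597) = -41457/12835 - 22565950/15597 = -290280573079/200187495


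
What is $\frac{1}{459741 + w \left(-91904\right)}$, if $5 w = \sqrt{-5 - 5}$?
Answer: $\frac{2298705}{1073701625837} + \frac{91904 i \sqrt{10}}{1073701625837} \approx 2.1409 \cdot 10^{-6} + 2.7068 \cdot 10^{-7} i$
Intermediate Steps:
$w = \frac{i \sqrt{10}}{5}$ ($w = \frac{\sqrt{-5 - 5}}{5} = \frac{\sqrt{-10}}{5} = \frac{i \sqrt{10}}{5} \approx 0.63246 i$)
$\frac{1}{459741 + w \left(-91904\right)} = \frac{1}{459741 + \frac{i \sqrt{10}}{5} \left(-91904\right)} = \frac{1}{459741 - \frac{91904 i \sqrt{10}}{5}}$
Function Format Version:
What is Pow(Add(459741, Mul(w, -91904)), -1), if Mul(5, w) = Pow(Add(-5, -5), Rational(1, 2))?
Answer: Add(Rational(2298705, 1073701625837), Mul(Rational(91904, 1073701625837), I, Pow(10, Rational(1, 2)))) ≈ Add(2.1409e-6, Mul(2.7068e-7, I))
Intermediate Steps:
w = Mul(Rational(1, 5), I, Pow(10, Rational(1, 2))) (w = Mul(Rational(1, 5), Pow(Add(-5, -5), Rational(1, 2))) = Mul(Rational(1, 5), Pow(-10, Rational(1, 2))) = Mul(Rational(1, 5), Mul(I, Pow(10, Rational(1, 2)))) = Mul(Rational(1, 5), I, Pow(10, Rational(1, 2))) ≈ Mul(0.63246, I))
Pow(Add(459741, Mul(w, -91904)), -1) = Pow(Add(459741, Mul(Mul(Rational(1, 5), I, Pow(10, Rational(1, 2))), -91904)), -1) = Pow(Add(459741, Mul(Rational(-91904, 5), I, Pow(10, Rational(1, 2)))), -1)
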